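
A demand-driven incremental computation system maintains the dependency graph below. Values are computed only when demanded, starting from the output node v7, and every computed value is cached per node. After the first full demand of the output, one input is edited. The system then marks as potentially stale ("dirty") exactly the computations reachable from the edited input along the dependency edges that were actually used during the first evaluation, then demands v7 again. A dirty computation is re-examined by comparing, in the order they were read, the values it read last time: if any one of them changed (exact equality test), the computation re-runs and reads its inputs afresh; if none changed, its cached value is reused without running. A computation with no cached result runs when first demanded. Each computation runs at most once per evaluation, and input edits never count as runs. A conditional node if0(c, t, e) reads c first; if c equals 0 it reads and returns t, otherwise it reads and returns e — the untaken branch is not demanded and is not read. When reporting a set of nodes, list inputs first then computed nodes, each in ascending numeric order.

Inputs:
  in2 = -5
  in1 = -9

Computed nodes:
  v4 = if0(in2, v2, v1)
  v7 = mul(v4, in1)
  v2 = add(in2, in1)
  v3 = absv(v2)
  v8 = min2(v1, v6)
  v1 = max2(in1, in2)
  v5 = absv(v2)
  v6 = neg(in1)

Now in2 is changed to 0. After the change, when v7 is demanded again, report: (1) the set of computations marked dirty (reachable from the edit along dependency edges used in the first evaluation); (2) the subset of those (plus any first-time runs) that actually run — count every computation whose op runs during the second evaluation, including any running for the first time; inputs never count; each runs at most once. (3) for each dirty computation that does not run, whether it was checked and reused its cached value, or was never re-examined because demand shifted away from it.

First evaluation (everything demanded from the output):
  v1 = max2(-9, -5) = -5
  v4 = if0(in2=-5 -> else branch v1) = -5
  v7 = mul(-5, -9) = 45

Propagation after the edit:
  v1: marked dirty but never re-examined — demand shifted away from it.
  v2: demanded for the first time — runs, produces -9.
  v4: runs — in2 -5->0; result -9.
  v7: runs — v4 -5->-9; result 81.

Key observation: a condition flipped, so demand moved to the other branch — v1 is never re-examined.

Marked dirty: v1, v4, v7.
Computations that run: v2, v4, v7 — 3 in total.
Never re-examined (demand shifted away): v1.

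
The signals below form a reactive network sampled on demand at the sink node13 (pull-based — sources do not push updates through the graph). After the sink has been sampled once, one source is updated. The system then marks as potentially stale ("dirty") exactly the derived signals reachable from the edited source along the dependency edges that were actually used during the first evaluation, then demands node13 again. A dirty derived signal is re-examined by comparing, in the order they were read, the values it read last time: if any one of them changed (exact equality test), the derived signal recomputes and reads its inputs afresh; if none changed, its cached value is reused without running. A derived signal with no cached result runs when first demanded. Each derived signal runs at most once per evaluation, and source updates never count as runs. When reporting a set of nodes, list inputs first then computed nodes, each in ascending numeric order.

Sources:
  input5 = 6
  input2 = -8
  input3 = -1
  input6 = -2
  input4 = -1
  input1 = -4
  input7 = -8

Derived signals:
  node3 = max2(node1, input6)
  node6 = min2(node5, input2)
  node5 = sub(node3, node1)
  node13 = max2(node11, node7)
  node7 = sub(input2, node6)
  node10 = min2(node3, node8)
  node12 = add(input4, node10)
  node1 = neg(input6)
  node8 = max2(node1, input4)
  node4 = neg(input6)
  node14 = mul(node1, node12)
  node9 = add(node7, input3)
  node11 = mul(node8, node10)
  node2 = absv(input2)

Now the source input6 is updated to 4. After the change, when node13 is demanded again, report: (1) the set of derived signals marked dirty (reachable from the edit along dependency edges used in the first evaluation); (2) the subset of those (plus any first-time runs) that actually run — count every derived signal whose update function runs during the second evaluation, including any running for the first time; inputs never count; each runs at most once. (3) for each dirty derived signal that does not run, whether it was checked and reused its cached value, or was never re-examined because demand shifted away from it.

Initial pass — values computed on the first demand:
  node1 = neg(-2) = 2
  node3 = max2(2, -2) = 2
  node5 = sub(2, 2) = 0
  node6 = min2(0, -8) = -8
  node7 = sub(-8, -8) = 0
  node8 = max2(2, -1) = 2
  node10 = min2(2, 2) = 2
  node11 = mul(2, 2) = 4
  node13 = max2(4, 0) = 4

Second demand — change propagation:
  node1: re-runs because input6 -2->4; new result -4.
  node3: re-runs because node1 2->-4; input6 -2->4; new result 4.
  node5: re-runs because node3 2->4; node1 2->-4; new result 8.
  node6: re-runs because node5 0->8; new result -8 (unchanged).
  node7: re-examined; everything it read last time is the same (input2 unchanged, node6 unchanged) — cache 0 kept, no run.
  node8: re-runs because node1 2->-4; new result -1.
  node10: re-runs because node3 2->4; node8 2->-1; new result -1.
  node11: re-runs because node8 2->-1; node10 2->-1; new result 1.
  node13: re-runs because node11 4->1; new result 1.

The important point: at node7 every value read last time is unchanged, so the dirty flag clears without a run.

Dirty set: node1, node3, node5, node6, node7, node8, node10, node11, node13.
Run set: node1, node3, node5, node6, node8, node10, node11, node13 (8 run).
Re-examined without running (cache reused): node7.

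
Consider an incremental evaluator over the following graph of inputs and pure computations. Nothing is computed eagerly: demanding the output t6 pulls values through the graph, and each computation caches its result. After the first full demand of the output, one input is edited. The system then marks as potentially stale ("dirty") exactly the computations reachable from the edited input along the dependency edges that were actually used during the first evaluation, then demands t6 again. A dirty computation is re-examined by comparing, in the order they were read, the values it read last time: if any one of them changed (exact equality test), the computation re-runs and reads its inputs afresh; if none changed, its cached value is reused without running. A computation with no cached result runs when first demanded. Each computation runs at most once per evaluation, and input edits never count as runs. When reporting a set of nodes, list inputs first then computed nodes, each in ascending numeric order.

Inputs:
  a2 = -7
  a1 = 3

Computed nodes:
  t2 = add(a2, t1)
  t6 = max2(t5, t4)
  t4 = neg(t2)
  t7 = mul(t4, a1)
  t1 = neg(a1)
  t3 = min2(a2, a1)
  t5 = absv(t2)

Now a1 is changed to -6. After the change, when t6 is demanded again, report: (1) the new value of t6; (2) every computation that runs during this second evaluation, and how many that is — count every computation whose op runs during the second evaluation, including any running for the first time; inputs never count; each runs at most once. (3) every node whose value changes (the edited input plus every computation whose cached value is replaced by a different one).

Initial pass — values computed on the first demand:
  t1 = neg(3) = -3
  t2 = add(-7, -3) = -10
  t4 = neg(-10) = 10
  t5 = absv(-10) = 10
  t6 = max2(10, 10) = 10

Second demand — change propagation:
  t1: re-runs because a1 3->-6; new result 6.
  t2: re-runs because t1 -3->6; new result -1.
  t4: re-runs because t2 -10->-1; new result 1.
  t5: re-runs because t2 -10->-1; new result 1.
  t6: re-runs because t5 10->1; t4 10->1; new result 1.

t6 now evaluates to 1.
Run set: t1, t2, t4, t5, t6 (5 run).
Changed values: a1, t1, t2, t4, t5, t6.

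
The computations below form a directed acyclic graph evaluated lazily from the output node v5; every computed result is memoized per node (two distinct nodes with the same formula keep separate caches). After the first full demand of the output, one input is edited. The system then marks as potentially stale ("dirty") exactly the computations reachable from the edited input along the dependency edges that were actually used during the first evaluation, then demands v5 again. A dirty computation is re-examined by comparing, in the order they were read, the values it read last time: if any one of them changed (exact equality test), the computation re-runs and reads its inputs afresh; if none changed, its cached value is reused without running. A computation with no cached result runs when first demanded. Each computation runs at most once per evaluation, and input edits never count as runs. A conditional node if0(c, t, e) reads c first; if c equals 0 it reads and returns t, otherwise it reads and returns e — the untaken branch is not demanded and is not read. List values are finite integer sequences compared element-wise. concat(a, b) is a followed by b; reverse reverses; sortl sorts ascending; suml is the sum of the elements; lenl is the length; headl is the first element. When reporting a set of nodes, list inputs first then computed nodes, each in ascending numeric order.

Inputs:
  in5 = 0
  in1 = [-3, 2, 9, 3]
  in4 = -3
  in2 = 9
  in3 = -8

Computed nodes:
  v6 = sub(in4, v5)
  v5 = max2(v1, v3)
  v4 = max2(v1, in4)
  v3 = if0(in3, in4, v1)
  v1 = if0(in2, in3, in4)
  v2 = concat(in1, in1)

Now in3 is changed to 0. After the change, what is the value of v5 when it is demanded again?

First demand of the output computes:
  v1 = if0(in2=9 -> else branch in4) = -3
  v3 = if0(in3=-8 -> else branch v1) = -3
  v5 = max2(-3, -3) = -3

After the edit, cleaning proceeds:
  v3: a read changed (in3 -8->0) — executes, giving -3 — identical to its old value.
  v5: dirty, but its reads are unchanged (v1 unchanged, v3 unchanged); cached -3 stands.

Note the absorption at v3: it re-runs yet its value is the same, leaving the output's value untouched.

Demanding v5 again yields -3.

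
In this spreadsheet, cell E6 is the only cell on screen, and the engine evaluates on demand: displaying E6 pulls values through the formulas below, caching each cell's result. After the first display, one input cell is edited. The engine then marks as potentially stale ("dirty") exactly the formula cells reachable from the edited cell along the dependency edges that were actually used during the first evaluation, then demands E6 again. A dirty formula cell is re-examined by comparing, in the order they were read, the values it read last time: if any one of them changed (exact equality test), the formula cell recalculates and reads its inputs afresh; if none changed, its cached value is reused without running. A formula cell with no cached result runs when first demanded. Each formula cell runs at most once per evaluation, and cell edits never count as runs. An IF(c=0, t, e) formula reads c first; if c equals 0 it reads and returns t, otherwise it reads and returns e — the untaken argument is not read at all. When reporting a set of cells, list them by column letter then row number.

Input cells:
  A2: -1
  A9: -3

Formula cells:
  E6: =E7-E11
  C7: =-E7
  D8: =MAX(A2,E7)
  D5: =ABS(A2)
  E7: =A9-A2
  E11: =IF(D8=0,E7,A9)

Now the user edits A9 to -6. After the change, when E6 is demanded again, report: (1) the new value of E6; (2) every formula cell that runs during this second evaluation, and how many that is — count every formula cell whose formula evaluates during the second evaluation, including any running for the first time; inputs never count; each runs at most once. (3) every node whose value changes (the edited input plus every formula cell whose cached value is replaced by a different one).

E6 now evaluates to 1.
Run set: D8, E6, E7, E11 (4 run).
Changed values: A9, E7, E11.

Initial pass — values computed on the first demand:
  E7 = -3 - -1 = -2
  D8 = MAX(-1, -2) = -1
  E11 = IF(D8=0: D8=-1 -> else branch A9) = -3
  E6 = -2 - -3 = 1

Second demand — change propagation:
  E7: re-runs because A9 -3->-6; new result -5.
  D8: re-runs because E7 -2->-5; new result -1 (unchanged).
  E11: re-runs because A9 -3->-6; new result -6.
  E6: re-runs because E7 -2->-5; E11 -3->-6; new result 1 (unchanged).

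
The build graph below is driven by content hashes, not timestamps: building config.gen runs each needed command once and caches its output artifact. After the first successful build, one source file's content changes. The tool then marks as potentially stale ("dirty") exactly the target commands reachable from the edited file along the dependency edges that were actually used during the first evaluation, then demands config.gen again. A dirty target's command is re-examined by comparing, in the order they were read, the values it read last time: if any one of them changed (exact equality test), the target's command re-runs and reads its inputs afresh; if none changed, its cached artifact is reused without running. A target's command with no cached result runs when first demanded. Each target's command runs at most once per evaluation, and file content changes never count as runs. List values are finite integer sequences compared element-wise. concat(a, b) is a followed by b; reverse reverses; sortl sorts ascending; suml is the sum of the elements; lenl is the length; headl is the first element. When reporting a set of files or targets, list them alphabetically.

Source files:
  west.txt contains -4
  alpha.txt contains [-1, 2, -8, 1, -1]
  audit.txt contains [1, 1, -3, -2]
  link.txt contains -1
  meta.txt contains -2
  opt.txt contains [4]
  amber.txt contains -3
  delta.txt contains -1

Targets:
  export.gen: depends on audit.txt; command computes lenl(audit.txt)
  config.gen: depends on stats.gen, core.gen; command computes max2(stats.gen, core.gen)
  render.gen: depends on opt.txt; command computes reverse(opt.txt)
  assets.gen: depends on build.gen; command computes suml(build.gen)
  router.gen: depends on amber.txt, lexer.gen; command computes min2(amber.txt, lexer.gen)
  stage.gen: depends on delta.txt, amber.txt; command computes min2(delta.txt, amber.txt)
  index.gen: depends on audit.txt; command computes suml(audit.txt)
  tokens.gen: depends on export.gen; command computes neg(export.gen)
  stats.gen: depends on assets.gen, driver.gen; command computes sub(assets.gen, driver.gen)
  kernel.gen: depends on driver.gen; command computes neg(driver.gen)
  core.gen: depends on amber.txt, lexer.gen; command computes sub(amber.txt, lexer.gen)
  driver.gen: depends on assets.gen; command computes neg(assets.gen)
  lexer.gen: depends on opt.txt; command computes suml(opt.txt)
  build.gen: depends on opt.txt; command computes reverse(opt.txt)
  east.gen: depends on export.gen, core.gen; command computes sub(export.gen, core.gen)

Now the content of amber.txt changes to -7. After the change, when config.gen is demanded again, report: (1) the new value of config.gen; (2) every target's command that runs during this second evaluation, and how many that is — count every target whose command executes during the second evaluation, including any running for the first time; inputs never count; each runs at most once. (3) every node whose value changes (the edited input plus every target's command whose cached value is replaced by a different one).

config.gen now evaluates to 8.
Run set: config.gen, core.gen (2 run).
Changed values: amber.txt, core.gen.

Initial pass — values computed on the first demand:
  build.gen = reverse([4]) = [4]
  assets.gen = suml([4]) = 4
  driver.gen = neg(4) = -4
  lexer.gen = suml([4]) = 4
  core.gen = sub(-3, 4) = -7
  stats.gen = sub(4, -4) = 8
  config.gen = max2(8, -7) = 8

Second demand — change propagation:
  core.gen: re-runs because amber.txt -3->-7; new result -11.
  config.gen: re-runs because core.gen -7->-11; new result 8 (unchanged).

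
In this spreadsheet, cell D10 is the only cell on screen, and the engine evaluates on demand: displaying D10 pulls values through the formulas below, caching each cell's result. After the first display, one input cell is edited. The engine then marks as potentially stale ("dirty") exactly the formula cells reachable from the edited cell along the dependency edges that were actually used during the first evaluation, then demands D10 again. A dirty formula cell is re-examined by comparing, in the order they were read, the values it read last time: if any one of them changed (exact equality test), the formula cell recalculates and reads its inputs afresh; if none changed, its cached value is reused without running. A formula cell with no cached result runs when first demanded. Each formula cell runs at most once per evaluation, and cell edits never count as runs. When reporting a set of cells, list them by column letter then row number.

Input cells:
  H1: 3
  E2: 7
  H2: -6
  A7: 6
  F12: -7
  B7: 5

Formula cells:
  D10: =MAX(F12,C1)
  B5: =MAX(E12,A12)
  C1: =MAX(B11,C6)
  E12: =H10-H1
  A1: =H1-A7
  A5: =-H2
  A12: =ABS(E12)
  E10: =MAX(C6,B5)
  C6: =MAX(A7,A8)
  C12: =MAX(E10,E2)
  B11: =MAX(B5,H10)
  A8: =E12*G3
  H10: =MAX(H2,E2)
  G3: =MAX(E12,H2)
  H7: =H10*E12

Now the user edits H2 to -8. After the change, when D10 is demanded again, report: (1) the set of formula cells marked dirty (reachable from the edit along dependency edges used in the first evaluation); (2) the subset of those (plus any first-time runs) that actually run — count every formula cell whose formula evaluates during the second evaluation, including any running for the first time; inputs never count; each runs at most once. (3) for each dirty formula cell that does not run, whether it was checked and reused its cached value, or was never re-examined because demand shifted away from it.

Initial pass — values computed on the first demand:
  H10 = MAX(-6, 7) = 7
  E12 = 7 - 3 = 4
  A12 = ABS(4) = 4
  B5 = MAX(4, 4) = 4
  B11 = MAX(4, 7) = 7
  G3 = MAX(4, -6) = 4
  A8 = 4 * 4 = 16
  C6 = MAX(6, 16) = 16
  C1 = MAX(7, 16) = 16
  D10 = MAX(-7, 16) = 16

Second demand — change propagation:
  H10: re-runs because H2 -6->-8; new result 7 (unchanged).
  E12: re-examined; everything it read last time is the same (H10 unchanged, H1 unchanged) — cache 4 kept, no run.
  A12: re-examined; everything it read last time is the same (E12 unchanged) — cache 4 kept, no run.
  B5: re-examined; everything it read last time is the same (E12 unchanged, A12 unchanged) — cache 4 kept, no run.
  B11: re-examined; everything it read last time is the same (B5 unchanged, H10 unchanged) — cache 7 kept, no run.
  G3: re-runs because H2 -6->-8; new result 4 (unchanged).
  A8: re-examined; everything it read last time is the same (E12 unchanged, G3 unchanged) — cache 16 kept, no run.
  C6: re-examined; everything it read last time is the same (A7 unchanged, A8 unchanged) — cache 16 kept, no run.
  C1: re-examined; everything it read last time is the same (B11 unchanged, C6 unchanged) — cache 16 kept, no run.
  D10: re-examined; everything it read last time is the same (F12 unchanged, C1 unchanged) — cache 16 kept, no run.

The important point: at E12 every value read last time is unchanged, so the dirty flag clears without a run.

Dirty set: A8, A12, B5, B11, C1, C6, D10, E12, G3, H10.
Run set: G3, H10 (2 run).
Re-examined without running (cache reused): A8, A12, B5, B11, C1, C6, D10, E12.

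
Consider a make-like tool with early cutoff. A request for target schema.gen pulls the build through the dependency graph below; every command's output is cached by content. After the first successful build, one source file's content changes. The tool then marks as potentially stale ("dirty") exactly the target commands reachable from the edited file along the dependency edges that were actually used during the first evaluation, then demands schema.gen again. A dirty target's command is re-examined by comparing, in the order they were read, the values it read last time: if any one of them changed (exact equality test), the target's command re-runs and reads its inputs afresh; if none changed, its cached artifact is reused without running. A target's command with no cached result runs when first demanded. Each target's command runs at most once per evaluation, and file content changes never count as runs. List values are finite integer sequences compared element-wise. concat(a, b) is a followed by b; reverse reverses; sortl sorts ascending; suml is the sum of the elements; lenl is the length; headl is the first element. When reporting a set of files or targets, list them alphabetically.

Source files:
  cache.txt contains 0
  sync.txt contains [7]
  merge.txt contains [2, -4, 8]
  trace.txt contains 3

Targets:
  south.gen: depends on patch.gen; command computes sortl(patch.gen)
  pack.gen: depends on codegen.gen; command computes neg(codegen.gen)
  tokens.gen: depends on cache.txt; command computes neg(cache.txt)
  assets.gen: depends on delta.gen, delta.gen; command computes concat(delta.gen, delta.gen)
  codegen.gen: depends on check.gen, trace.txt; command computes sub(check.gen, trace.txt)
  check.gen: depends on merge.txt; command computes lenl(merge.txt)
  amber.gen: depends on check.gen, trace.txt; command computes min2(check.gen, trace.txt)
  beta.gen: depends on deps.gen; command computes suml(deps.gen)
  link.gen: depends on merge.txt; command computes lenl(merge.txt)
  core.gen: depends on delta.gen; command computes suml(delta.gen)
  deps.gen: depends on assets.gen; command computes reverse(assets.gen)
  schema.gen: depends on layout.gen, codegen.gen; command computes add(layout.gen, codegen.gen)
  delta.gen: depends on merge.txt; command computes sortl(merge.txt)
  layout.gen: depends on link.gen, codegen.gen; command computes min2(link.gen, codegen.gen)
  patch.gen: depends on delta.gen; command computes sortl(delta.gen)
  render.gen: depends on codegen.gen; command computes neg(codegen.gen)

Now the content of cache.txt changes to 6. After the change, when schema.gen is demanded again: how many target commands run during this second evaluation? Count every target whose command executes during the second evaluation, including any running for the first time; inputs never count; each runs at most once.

0 target commands run: none.
Note the shortcut — cache.txt feeds only undemanded nodes, so no recomputation happens.

First demand of the output computes:
  check.gen = lenl([2, -4, 8]) = 3
  codegen.gen = sub(3, 3) = 0
  link.gen = lenl([2, -4, 8]) = 3
  layout.gen = min2(3, 0) = 0
  schema.gen = add(0, 0) = 0

After the edit, cleaning proceeds:
  cache.txt only reaches undemanded nodes; the second demand re-runs nothing.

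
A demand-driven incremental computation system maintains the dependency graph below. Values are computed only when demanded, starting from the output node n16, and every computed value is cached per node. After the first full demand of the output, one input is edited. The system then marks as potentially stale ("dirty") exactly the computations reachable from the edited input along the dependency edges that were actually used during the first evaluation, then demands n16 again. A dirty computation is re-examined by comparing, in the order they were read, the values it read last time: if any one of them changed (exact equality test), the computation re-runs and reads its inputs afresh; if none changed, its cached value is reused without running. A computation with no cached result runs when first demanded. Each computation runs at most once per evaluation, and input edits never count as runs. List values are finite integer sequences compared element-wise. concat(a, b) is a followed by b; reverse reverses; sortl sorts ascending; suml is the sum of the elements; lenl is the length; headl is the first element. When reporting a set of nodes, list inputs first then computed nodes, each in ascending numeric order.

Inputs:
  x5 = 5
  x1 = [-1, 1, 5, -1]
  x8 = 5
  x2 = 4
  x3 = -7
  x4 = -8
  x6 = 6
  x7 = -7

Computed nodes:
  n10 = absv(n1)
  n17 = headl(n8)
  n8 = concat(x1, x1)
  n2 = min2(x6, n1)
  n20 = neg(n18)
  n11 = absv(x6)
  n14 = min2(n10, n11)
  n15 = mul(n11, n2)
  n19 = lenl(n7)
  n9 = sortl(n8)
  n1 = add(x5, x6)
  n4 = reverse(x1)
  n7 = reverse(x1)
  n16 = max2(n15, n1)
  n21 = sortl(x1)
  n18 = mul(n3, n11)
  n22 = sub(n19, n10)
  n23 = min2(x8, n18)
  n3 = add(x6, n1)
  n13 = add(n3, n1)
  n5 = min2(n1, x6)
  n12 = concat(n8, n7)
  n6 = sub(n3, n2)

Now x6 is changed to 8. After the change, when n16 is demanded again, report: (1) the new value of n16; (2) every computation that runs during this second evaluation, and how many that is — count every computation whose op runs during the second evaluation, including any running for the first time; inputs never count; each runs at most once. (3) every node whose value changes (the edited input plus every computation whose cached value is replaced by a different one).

First evaluation (everything demanded from the output):
  n1 = add(5, 6) = 11
  n2 = min2(6, 11) = 6
  n11 = absv(6) = 6
  n15 = mul(6, 6) = 36
  n16 = max2(36, 11) = 36

Propagation after the edit:
  n1: runs — x6 6->8; result 13.
  n2: runs — x6 6->8; n1 11->13; result 8.
  n11: runs — x6 6->8; result 8.
  n15: runs — n11 6->8; n2 6->8; result 64.
  n16: runs — n15 36->64; n1 11->13; result 64.

New value of n16: 64.
Computations that run: n1, n2, n11, n15, n16 — 5 in total.
Values that change: x6, n1, n2, n11, n15, n16.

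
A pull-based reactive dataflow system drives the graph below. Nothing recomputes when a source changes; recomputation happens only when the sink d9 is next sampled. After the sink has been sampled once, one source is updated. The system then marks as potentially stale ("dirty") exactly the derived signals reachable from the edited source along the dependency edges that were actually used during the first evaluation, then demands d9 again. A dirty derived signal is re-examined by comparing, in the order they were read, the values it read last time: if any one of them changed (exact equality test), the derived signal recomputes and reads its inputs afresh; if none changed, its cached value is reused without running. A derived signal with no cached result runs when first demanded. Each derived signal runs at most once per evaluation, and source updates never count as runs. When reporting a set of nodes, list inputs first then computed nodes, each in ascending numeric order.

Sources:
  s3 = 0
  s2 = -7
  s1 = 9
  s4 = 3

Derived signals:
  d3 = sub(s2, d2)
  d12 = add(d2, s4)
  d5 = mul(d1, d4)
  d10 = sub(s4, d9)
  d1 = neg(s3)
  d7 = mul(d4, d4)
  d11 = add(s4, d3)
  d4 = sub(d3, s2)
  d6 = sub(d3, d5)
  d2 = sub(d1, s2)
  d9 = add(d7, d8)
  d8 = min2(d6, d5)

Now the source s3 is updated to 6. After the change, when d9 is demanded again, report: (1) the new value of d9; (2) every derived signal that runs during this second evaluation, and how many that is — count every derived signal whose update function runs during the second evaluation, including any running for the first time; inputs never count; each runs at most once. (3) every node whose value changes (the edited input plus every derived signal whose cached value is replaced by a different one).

First evaluation (everything demanded from the output):
  d1 = neg(0) = 0
  d2 = sub(0, -7) = 7
  d3 = sub(-7, 7) = -14
  d4 = sub(-14, -7) = -7
  d5 = mul(0, -7) = 0
  d6 = sub(-14, 0) = -14
  d7 = mul(-7, -7) = 49
  d8 = min2(-14, 0) = -14
  d9 = add(49, -14) = 35

Propagation after the edit:
  d1: runs — s3 0->6; result -6.
  d2: runs — d1 0->-6; result 1.
  d3: runs — d2 7->1; result -8.
  d4: runs — d3 -14->-8; result -1.
  d5: runs — d1 0->-6; d4 -7->-1; result 6.
  d6: runs — d3 -14->-8; d5 0->6; result -14 (same value as before).
  d7: runs — d4 -7->-1; d4 -7->-1; result 1.
  d8: runs — d5 0->6; result -14 (same value as before).
  d9: runs — d7 49->1; result -13.

New value of d9: -13.
Derived signals that run: d1, d2, d3, d4, d5, d6, d7, d8, d9 — 9 in total.
Values that change: s3, d1, d2, d3, d4, d5, d7, d9.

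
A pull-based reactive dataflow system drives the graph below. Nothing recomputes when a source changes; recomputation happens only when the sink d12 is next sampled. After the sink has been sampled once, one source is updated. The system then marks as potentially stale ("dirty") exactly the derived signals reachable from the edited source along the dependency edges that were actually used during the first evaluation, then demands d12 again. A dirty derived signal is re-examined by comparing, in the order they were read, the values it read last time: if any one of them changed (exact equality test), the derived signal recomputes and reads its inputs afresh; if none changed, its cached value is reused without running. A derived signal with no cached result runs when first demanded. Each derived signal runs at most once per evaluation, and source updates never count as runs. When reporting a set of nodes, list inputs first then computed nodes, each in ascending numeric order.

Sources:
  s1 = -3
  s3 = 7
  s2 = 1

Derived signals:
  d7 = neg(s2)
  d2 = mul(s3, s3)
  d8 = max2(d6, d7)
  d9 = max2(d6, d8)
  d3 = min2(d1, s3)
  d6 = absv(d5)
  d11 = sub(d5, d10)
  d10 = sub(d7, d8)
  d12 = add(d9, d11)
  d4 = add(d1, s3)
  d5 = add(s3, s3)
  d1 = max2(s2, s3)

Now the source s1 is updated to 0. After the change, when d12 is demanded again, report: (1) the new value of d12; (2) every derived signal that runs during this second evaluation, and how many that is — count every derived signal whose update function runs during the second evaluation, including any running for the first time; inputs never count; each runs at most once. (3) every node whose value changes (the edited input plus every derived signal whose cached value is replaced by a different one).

New value of d12: 43.
Derived signals that run: none — 0 in total.
Values that change: s1.
Key observation: s1 is never demanded by the output, so the edit triggers no recomputation at all.

First evaluation (everything demanded from the output):
  d5 = add(7, 7) = 14
  d6 = absv(14) = 14
  d7 = neg(1) = -1
  d8 = max2(14, -1) = 14
  d9 = max2(14, 14) = 14
  d10 = sub(-1, 14) = -15
  d11 = sub(14, -15) = 29
  d12 = add(14, 29) = 43

Propagation after the edit:
  s1 feeds no computation that the output demands — nothing is marked dirty and nothing runs.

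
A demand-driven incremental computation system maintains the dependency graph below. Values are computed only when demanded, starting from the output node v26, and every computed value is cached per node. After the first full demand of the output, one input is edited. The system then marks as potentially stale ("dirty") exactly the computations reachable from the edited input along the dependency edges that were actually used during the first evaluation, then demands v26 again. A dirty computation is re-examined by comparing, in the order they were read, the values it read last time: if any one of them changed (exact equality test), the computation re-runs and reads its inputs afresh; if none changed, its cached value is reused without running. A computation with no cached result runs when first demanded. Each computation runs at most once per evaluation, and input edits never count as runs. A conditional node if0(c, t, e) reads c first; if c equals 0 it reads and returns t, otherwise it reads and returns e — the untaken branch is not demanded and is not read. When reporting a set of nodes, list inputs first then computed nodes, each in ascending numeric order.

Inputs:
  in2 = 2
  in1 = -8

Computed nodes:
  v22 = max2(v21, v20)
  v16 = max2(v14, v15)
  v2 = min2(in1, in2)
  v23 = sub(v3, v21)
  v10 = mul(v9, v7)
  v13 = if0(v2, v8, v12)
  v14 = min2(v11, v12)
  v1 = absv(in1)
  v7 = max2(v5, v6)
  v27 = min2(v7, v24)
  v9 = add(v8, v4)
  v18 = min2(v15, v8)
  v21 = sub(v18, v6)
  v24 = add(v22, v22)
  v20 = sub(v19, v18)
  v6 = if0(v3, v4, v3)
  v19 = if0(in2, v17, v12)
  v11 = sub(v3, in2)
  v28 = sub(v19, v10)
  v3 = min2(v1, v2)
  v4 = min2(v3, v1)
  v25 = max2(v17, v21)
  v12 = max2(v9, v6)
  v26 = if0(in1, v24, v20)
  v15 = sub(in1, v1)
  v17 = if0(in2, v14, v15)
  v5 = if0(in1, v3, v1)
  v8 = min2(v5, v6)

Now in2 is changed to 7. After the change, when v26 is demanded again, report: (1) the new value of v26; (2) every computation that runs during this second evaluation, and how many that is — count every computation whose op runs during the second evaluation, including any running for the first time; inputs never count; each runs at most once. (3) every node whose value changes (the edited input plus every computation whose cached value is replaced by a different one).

First evaluation (everything demanded from the output):
  v1 = absv(-8) = 8
  v2 = min2(-8, 2) = -8
  v3 = min2(8, -8) = -8
  v4 = min2(-8, 8) = -8
  v5 = if0(in1=-8 -> else branch v1) = 8
  v6 = if0(v3=-8 -> else branch v3) = -8
  v8 = min2(8, -8) = -8
  v9 = add(-8, -8) = -16
  v12 = max2(-16, -8) = -8
  v15 = sub(-8, 8) = -16
  v18 = min2(-16, -8) = -16
  v19 = if0(in2=2 -> else branch v12) = -8
  v20 = sub(-8, -16) = 8
  v26 = if0(in1=-8 -> else branch v20) = 8

Propagation after the edit:
  v2: runs — in2 2->7; result -8 (same value as before).
  v3: checked — values it read are unchanged (v1 unchanged, v2 unchanged); reused cached -8 without running.
  v4: checked — values it read are unchanged (v3 unchanged, v1 unchanged); reused cached -8 without running.
  v6: checked — values it read are unchanged (v3 unchanged, v3 unchanged); reused cached -8 without running.
  v8: checked — values it read are unchanged (v5 unchanged, v6 unchanged); reused cached -8 without running.
  v9: checked — values it read are unchanged (v8 unchanged, v4 unchanged); reused cached -16 without running.
  v12: checked — values it read are unchanged (v9 unchanged, v6 unchanged); reused cached -8 without running.
  v18: checked — values it read are unchanged (v15 unchanged, v8 unchanged); reused cached -16 without running.
  v19: runs — in2 2->7; result -8 (same value as before).
  v20: checked — values it read are unchanged (v19 unchanged, v18 unchanged); reused cached 8 without running.
  v26: checked — values it read are unchanged (in1 unchanged, v20 unchanged); reused cached 8 without running.

Key observation: the cutoff stops propagation at v3 — its inputs' values are unchanged, so it reuses its cache.

New value of v26: 8.
Computations that run: v2, v19 — 2 in total.
Values that change: in2.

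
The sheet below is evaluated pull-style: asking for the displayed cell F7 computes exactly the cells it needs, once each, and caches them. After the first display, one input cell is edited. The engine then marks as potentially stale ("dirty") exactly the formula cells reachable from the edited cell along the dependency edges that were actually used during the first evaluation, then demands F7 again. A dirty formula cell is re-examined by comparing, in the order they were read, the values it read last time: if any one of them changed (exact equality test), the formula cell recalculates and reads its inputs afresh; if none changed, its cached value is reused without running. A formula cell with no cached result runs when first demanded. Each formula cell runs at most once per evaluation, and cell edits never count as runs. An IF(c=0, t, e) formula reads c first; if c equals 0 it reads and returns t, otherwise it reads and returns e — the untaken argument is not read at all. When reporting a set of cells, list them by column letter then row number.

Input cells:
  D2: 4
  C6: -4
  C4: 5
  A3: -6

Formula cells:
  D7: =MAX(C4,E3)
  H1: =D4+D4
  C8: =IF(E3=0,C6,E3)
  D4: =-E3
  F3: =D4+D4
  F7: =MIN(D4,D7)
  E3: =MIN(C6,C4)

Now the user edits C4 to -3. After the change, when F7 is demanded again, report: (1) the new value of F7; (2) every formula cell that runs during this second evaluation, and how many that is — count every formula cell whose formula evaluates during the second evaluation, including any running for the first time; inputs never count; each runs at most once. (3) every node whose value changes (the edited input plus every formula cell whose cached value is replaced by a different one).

Demanding F7 again yields -3.
3 formula cells run: D7, E3, F7.
The nodes whose values change: C4, D7, F7.
Note where the cutoff bites: D4 is checked, finds nothing changed, and keeps its cache.

First demand of the output computes:
  E3 = MIN(-4, 5) = -4
  D4 = -(-4) = 4
  D7 = MAX(5, -4) = 5
  F7 = MIN(4, 5) = 4

After the edit, cleaning proceeds:
  E3: a read changed (C4 5->-3) — executes, giving -4 — identical to its old value.
  D4: dirty, but its reads are unchanged (E3 unchanged); cached 4 stands.
  D7: a read changed (C4 5->-3) — executes, giving -3.
  F7: a read changed (D7 5->-3) — executes, giving -3.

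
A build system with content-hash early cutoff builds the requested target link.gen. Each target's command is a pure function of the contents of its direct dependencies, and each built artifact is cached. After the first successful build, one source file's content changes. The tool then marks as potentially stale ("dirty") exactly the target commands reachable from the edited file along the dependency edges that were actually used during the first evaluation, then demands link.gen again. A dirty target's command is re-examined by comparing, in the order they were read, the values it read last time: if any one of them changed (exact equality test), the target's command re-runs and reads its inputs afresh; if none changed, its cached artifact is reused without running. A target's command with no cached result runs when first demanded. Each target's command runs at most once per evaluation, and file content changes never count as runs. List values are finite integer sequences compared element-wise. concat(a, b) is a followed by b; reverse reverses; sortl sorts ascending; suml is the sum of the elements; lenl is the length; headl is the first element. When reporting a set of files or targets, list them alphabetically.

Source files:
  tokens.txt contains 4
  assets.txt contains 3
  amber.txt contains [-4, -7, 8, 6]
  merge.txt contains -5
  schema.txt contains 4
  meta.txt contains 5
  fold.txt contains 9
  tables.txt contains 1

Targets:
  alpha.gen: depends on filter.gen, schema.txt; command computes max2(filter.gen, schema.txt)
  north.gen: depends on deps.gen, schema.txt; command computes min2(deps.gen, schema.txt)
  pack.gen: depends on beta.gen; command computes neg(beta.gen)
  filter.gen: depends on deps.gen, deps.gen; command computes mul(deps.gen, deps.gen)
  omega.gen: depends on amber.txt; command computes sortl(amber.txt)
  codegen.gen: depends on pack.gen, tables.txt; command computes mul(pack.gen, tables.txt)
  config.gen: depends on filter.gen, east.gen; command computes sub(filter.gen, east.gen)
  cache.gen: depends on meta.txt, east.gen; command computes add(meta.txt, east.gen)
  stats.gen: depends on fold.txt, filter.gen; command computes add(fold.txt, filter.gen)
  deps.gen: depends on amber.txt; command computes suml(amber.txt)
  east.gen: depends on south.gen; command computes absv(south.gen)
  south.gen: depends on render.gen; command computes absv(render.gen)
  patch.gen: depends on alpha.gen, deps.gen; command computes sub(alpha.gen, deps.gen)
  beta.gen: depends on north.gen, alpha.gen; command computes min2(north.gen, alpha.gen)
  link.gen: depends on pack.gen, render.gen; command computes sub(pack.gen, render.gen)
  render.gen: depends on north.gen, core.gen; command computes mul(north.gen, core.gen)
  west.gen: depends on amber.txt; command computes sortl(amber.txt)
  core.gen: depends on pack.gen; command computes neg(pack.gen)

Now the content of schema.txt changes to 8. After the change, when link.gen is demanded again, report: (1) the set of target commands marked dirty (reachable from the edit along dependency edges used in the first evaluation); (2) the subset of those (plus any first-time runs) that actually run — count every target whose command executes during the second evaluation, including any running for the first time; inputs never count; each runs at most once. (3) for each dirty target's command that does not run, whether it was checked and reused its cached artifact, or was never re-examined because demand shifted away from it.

Marked dirty: alpha.gen, beta.gen, core.gen, link.gen, north.gen, pack.gen, render.gen.
Target commands that run: alpha.gen, north.gen — 2 in total.
Checked but reused from cache: beta.gen, core.gen, link.gen, pack.gen, render.gen.
Key observation: the cutoff stops propagation at beta.gen — its inputs' values are unchanged, so it reuses its cache.

First evaluation (everything demanded from the output):
  deps.gen = suml([-4, -7, 8, 6]) = 3
  filter.gen = mul(3, 3) = 9
  alpha.gen = max2(9, 4) = 9
  north.gen = min2(3, 4) = 3
  beta.gen = min2(3, 9) = 3
  pack.gen = neg(3) = -3
  core.gen = neg(-3) = 3
  render.gen = mul(3, 3) = 9
  link.gen = sub(-3, 9) = -12

Propagation after the edit:
  alpha.gen: runs — schema.txt 4->8; result 9 (same value as before).
  north.gen: runs — schema.txt 4->8; result 3 (same value as before).
  beta.gen: checked — values it read are unchanged (north.gen unchanged, alpha.gen unchanged); reused cached 3 without running.
  pack.gen: checked — values it read are unchanged (beta.gen unchanged); reused cached -3 without running.
  core.gen: checked — values it read are unchanged (pack.gen unchanged); reused cached 3 without running.
  render.gen: checked — values it read are unchanged (north.gen unchanged, core.gen unchanged); reused cached 9 without running.
  link.gen: checked — values it read are unchanged (pack.gen unchanged, render.gen unchanged); reused cached -12 without running.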